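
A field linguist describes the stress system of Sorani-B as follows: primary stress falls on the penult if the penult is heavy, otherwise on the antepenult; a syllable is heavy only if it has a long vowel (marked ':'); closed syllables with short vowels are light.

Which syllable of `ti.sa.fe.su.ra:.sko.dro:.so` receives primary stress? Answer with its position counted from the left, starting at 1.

7

Weights: 6 sko L, 7 dro: H, 8 so L.
The penult (syllable 7, dro:) is heavy, so it takes stress.
Primary stress: syllable 7 → ti.sa.fe.su.ra:.sko.ˈdro:.so.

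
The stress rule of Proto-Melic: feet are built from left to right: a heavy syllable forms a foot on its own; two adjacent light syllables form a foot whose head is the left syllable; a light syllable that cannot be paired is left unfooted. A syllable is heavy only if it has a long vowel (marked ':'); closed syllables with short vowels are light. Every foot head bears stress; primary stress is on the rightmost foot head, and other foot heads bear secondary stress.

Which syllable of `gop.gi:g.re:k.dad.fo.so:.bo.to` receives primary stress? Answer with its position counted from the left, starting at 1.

7

Weights: 1 gop L, 2 gi:g H, 3 re:k H, 4 dad L, 5 fo L, 6 so: H, 7 bo L, 8 to L.
Parse left to right (heavy = foot alone; LL = one foot; stranded L unfooted): gop (ˈgi:g) (ˈre:k) (ˈdad.fo) (ˈso:) (ˈbo.to).
Foot heads: 2, 3, 4, 6, 7.
Primary stress on the rightmost head = syllable 7.
Primary stress: syllable 7 → gop.gi:g.re:k.dad.fo.so:.ˈbo.to.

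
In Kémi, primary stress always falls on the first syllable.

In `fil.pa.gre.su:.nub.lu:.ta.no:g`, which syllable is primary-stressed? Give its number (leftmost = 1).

The word has 8 syllables; the first syllable is syllable 1 (fil).
Primary stress: syllable 1 → ˈfil.pa.gre.su:.nub.lu:.ta.no:g.

1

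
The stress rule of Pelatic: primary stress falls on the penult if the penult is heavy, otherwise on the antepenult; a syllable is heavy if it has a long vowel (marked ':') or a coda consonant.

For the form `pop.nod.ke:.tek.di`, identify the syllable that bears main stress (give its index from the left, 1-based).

4

Weights: 3 ke: H, 4 tek H, 5 di L.
The penult (syllable 4, tek) is heavy, so it takes stress.
Primary stress: syllable 4 → pop.nod.ke:.ˈtek.di.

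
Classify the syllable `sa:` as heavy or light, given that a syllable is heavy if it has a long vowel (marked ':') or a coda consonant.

`sa:`: long vowel, open (no coda). Long vowel → heavy.

heavy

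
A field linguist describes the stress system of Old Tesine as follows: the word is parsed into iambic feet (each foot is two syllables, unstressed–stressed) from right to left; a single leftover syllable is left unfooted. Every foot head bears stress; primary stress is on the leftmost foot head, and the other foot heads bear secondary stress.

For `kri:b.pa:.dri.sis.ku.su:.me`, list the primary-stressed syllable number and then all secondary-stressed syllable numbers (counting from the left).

primary 3, secondary 5, 7

Parse right to left into iambic (σˈσ) feet: kri:b (pa:.ˈdri) (sis.ˈku) (su:.ˈme). Syllable 1 is left unfooted.
Foot heads (stressed positions): 3, 5, 7.
End Rule Leftmost: primary stress on the leftmost head = syllable 3.
Secondary stress on 5, 7: kri:b.pa:.ˈdri.sis.ˌku.su:.ˌme.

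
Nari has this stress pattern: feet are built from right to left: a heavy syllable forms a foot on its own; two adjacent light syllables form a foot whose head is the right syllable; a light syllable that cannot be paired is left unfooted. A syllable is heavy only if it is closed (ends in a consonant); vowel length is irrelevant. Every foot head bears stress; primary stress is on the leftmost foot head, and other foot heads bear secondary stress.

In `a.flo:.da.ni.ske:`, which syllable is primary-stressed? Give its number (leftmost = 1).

Weights: 1 a L, 2 flo: L, 3 da L, 4 ni L, 5 ske: L.
Parse right to left (heavy = foot alone; LL = one foot; stranded L unfooted): a (flo:.ˈda) (ni.ˈske:).
Foot heads: 3, 5.
Primary stress on the leftmost head = syllable 3.
Primary stress: syllable 3 → a.flo:.ˈda.ni.ske:.

3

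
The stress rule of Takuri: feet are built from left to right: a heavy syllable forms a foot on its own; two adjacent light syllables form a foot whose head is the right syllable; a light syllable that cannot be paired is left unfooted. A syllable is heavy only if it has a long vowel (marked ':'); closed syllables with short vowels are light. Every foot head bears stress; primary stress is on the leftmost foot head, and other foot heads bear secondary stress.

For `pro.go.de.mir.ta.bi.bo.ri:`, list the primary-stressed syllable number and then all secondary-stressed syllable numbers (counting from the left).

primary 2, secondary 4, 6, 8

Weights: 1 pro L, 2 go L, 3 de L, 4 mir L, 5 ta L, 6 bi L, 7 bo L, 8 ri: H.
Parse left to right (heavy = foot alone; LL = one foot; stranded L unfooted): (pro.ˈgo) (de.ˈmir) (ta.ˈbi) bo (ˈri:).
Foot heads: 2, 4, 6, 8.
Primary stress on the leftmost head = syllable 2.
Secondary stress on 4, 6, 8: pro.ˈgo.de.ˌmir.ta.ˌbi.bo.ˌri:.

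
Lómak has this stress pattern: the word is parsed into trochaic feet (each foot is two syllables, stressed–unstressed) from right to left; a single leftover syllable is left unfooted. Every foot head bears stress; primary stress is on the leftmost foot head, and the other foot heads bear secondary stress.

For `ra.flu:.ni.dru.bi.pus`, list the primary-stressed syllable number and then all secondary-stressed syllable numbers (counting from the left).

Parse right to left into trochaic (ˈσσ) feet: (ˈra.flu:) (ˈni.dru) (ˈbi.pus).
Foot heads (stressed positions): 1, 3, 5.
End Rule Leftmost: primary stress on the leftmost head = syllable 1.
Secondary stress on 3, 5: ˈra.flu:.ˌni.dru.ˌbi.pus.

primary 1, secondary 3, 5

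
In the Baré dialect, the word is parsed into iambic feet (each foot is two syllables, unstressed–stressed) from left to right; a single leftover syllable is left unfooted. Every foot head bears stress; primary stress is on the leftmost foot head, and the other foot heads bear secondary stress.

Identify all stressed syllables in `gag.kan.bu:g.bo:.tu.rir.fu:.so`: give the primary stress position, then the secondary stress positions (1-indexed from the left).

primary 2, secondary 4, 6, 8

Parse left to right into iambic (σˈσ) feet: (gag.ˈkan) (bu:g.ˈbo:) (tu.ˈrir) (fu:.ˈso).
Foot heads (stressed positions): 2, 4, 6, 8.
End Rule Leftmost: primary stress on the leftmost head = syllable 2.
Secondary stress on 4, 6, 8: gag.ˈkan.bu:g.ˌbo:.tu.ˌrir.fu:.ˌso.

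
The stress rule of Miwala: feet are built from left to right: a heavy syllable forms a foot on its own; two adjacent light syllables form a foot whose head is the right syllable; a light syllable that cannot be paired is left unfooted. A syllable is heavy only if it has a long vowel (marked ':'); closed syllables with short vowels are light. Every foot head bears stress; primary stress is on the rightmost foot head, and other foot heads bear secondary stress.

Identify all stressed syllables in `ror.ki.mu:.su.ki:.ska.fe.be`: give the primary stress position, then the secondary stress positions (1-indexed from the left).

Weights: 1 ror L, 2 ki L, 3 mu: H, 4 su L, 5 ki: H, 6 ska L, 7 fe L, 8 be L.
Parse left to right (heavy = foot alone; LL = one foot; stranded L unfooted): (ror.ˈki) (ˈmu:) su (ˈki:) (ska.ˈfe) be.
Foot heads: 2, 3, 5, 7.
Primary stress on the rightmost head = syllable 7.
Secondary stress on 2, 3, 5: ror.ˌki.ˌmu:.su.ˌki:.ska.ˈfe.be.

primary 7, secondary 2, 3, 5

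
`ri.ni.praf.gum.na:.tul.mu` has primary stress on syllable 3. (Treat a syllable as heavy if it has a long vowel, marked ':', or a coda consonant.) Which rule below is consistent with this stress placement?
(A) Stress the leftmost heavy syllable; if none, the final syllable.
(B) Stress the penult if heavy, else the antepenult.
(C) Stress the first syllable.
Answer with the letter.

A

Rule A → syllable 3 ✓.
Rule B → syllable 6 (observed: 3).
Rule C → syllable 1 (observed: 3).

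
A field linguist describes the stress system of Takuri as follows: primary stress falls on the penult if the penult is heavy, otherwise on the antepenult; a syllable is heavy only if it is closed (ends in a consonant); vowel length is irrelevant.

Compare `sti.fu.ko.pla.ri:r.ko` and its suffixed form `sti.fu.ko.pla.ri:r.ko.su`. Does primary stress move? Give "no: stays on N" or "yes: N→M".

Base `sti.fu.ko.pla.ri:r.ko` (6 syllables):
  Weights: 4 pla L, 5 ri:r H, 6 ko L.
  The penult (syllable 5, ri:r) is heavy, so it takes stress.
  → primary stress on syllable 5.
Suffixed `sti.fu.ko.pla.ri:r.ko.su` (7 syllables):
  Weights: 5 ri:r H, 6 ko L, 7 su L.
  The penult (syllable 6, ko) is light, so stress falls on the antepenult (syllable 5, ri:r).
  → primary stress on syllable 5.

no: stays on 5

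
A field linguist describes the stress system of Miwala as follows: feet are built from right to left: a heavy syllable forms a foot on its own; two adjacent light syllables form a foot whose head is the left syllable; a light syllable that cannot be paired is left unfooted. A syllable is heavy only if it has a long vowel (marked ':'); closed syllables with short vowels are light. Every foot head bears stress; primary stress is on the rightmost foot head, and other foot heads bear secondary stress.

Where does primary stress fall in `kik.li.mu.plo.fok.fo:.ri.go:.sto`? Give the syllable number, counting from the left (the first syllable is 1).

8

Weights: 1 kik L, 2 li L, 3 mu L, 4 plo L, 5 fok L, 6 fo: H, 7 ri L, 8 go: H, 9 sto L.
Parse right to left (heavy = foot alone; LL = one foot; stranded L unfooted): kik (ˈli.mu) (ˈplo.fok) (ˈfo:) ri (ˈgo:) sto.
Foot heads: 2, 4, 6, 8.
Primary stress on the rightmost head = syllable 8.
Primary stress: syllable 8 → kik.li.mu.plo.fok.fo:.ri.ˈgo:.sto.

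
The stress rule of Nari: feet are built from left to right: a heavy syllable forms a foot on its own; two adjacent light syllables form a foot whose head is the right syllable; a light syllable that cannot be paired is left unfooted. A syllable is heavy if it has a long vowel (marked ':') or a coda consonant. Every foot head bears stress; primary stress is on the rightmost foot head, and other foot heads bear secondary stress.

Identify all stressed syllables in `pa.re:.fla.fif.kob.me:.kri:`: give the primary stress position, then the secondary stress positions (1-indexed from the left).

Weights: 1 pa L, 2 re: H, 3 fla L, 4 fif H, 5 kob H, 6 me: H, 7 kri: H.
Parse left to right (heavy = foot alone; LL = one foot; stranded L unfooted): pa (ˈre:) fla (ˈfif) (ˈkob) (ˈme:) (ˈkri:).
Foot heads: 2, 4, 5, 6, 7.
Primary stress on the rightmost head = syllable 7.
Secondary stress on 2, 4, 5, 6: pa.ˌre:.fla.ˌfif.ˌkob.ˌme:.ˈkri:.

primary 7, secondary 2, 4, 5, 6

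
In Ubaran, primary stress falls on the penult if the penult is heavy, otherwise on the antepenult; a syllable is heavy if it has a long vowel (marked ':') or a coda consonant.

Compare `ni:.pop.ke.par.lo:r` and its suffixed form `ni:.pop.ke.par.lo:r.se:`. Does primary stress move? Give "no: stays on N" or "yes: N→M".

Base `ni:.pop.ke.par.lo:r` (5 syllables):
  Weights: 3 ke L, 4 par H, 5 lo:r H.
  The penult (syllable 4, par) is heavy, so it takes stress.
  → primary stress on syllable 4.
Suffixed `ni:.pop.ke.par.lo:r.se:` (6 syllables):
  Weights: 4 par H, 5 lo:r H, 6 se: H.
  The penult (syllable 5, lo:r) is heavy, so it takes stress.
  → primary stress on syllable 5.

yes: 4→5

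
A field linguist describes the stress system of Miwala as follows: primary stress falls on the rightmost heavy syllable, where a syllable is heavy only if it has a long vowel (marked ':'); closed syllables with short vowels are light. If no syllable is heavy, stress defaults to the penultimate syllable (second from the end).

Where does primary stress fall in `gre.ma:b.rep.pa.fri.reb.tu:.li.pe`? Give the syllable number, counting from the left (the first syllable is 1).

Weights: 1 gre L, 2 ma:b H, 3 rep L, 4 pa L, 5 fri L, 6 reb L, 7 tu: H, 8 li L, 9 pe L.
Heavy syllables in the domain: 2, 7. The rightmost is syllable 7 (tu:).
Primary stress: syllable 7 → gre.ma:b.rep.pa.fri.reb.ˈtu:.li.pe.

7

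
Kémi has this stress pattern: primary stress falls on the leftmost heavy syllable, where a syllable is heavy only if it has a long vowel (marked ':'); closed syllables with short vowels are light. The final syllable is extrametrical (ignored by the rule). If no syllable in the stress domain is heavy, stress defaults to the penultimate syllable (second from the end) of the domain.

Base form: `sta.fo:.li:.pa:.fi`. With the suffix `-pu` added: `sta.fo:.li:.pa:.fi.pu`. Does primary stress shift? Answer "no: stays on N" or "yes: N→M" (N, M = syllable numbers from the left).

no: stays on 2

Base `sta.fo:.li:.pa:.fi` (5 syllables):
  The final syllable (5, fi) is extrametrical; the stress domain is syllables 1–4.
  Weights: 1 sta L, 2 fo: H, 3 li: H, 4 pa: H.
  Heavy syllables in the domain: 2, 3, 4. The leftmost is syllable 2 (fo:).
  → primary stress on syllable 2.
Suffixed `sta.fo:.li:.pa:.fi.pu` (6 syllables):
  The final syllable (6, pu) is extrametrical; the stress domain is syllables 1–5.
  Weights: 1 sta L, 2 fo: H, 3 li: H, 4 pa: H, 5 fi L.
  Heavy syllables in the domain: 2, 3, 4. The leftmost is syllable 2 (fo:).
  → primary stress on syllable 2.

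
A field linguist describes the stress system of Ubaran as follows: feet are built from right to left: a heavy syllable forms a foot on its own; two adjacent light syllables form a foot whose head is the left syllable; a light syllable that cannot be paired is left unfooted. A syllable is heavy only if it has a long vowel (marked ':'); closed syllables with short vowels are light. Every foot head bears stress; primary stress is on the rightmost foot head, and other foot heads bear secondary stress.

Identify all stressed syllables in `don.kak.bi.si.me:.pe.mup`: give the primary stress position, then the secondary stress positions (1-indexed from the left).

Weights: 1 don L, 2 kak L, 3 bi L, 4 si L, 5 me: H, 6 pe L, 7 mup L.
Parse right to left (heavy = foot alone; LL = one foot; stranded L unfooted): (ˈdon.kak) (ˈbi.si) (ˈme:) (ˈpe.mup).
Foot heads: 1, 3, 5, 6.
Primary stress on the rightmost head = syllable 6.
Secondary stress on 1, 3, 5: ˌdon.kak.ˌbi.si.ˌme:.ˈpe.mup.

primary 6, secondary 1, 3, 5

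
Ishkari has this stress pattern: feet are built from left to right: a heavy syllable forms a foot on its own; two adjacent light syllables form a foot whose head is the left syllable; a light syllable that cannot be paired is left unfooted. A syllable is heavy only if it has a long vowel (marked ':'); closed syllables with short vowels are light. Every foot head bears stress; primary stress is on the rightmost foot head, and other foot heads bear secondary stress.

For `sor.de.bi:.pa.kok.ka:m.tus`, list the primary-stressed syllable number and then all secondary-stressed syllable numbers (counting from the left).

Weights: 1 sor L, 2 de L, 3 bi: H, 4 pa L, 5 kok L, 6 ka:m H, 7 tus L.
Parse left to right (heavy = foot alone; LL = one foot; stranded L unfooted): (ˈsor.de) (ˈbi:) (ˈpa.kok) (ˈka:m) tus.
Foot heads: 1, 3, 4, 6.
Primary stress on the rightmost head = syllable 6.
Secondary stress on 1, 3, 4: ˌsor.de.ˌbi:.ˌpa.kok.ˈka:m.tus.

primary 6, secondary 1, 3, 4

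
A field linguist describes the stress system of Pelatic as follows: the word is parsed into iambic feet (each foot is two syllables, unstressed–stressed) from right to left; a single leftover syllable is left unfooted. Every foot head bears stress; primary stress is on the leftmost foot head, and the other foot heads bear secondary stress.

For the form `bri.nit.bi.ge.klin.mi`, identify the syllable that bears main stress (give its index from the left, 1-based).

2

Parse right to left into iambic (σˈσ) feet: (bri.ˈnit) (bi.ˈge) (klin.ˈmi).
Foot heads (stressed positions): 2, 4, 6.
End Rule Leftmost: primary stress on the leftmost head = syllable 2.
Primary stress: syllable 2 → bri.ˈnit.bi.ge.klin.mi.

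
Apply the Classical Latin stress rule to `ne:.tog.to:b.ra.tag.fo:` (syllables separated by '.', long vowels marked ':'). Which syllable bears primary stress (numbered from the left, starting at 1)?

Classical Latin: stress the penult if heavy (long vowel or closed), else the antepenult.
Weights: 4 ra L, 5 tag H, 6 fo: H.
The penult (syllable 5, tag) is heavy, so it takes stress.
Stress on syllable 5: ne:.tog.to:b.ra.ˈtag.fo:.

5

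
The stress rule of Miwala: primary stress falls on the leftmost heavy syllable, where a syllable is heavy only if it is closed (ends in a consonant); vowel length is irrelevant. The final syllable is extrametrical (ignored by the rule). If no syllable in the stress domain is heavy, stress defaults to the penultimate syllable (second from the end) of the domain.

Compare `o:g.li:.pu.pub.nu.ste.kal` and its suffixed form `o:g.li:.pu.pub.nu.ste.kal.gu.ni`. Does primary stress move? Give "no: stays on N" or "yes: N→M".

Base `o:g.li:.pu.pub.nu.ste.kal` (7 syllables):
  The final syllable (7, kal) is extrametrical; the stress domain is syllables 1–6.
  Weights: 1 o:g H, 2 li: L, 3 pu L, 4 pub H, 5 nu L, 6 ste L.
  Heavy syllables in the domain: 1, 4. The leftmost is syllable 1 (o:g).
  → primary stress on syllable 1.
Suffixed `o:g.li:.pu.pub.nu.ste.kal.gu.ni` (9 syllables):
  The final syllable (9, ni) is extrametrical; the stress domain is syllables 1–8.
  Weights: 1 o:g H, 2 li: L, 3 pu L, 4 pub H, 5 nu L, 6 ste L, 7 kal H, 8 gu L.
  Heavy syllables in the domain: 1, 4, 7. The leftmost is syllable 1 (o:g).
  → primary stress on syllable 1.

no: stays on 1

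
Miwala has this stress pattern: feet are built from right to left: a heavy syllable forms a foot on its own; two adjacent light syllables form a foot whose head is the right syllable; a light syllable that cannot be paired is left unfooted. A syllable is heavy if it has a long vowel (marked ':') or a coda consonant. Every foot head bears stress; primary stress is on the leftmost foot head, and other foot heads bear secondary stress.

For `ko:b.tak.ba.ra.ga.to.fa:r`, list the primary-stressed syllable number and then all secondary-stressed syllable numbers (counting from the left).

primary 1, secondary 2, 4, 6, 7

Weights: 1 ko:b H, 2 tak H, 3 ba L, 4 ra L, 5 ga L, 6 to L, 7 fa:r H.
Parse right to left (heavy = foot alone; LL = one foot; stranded L unfooted): (ˈko:b) (ˈtak) (ba.ˈra) (ga.ˈto) (ˈfa:r).
Foot heads: 1, 2, 4, 6, 7.
Primary stress on the leftmost head = syllable 1.
Secondary stress on 2, 4, 6, 7: ˈko:b.ˌtak.ba.ˌra.ga.ˌto.ˌfa:r.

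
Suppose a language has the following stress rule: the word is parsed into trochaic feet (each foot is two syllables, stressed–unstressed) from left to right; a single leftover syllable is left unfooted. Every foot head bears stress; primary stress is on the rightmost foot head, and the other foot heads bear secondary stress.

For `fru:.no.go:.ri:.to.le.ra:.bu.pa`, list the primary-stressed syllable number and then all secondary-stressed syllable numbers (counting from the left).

primary 7, secondary 1, 3, 5

Parse left to right into trochaic (ˈσσ) feet: (ˈfru:.no) (ˈgo:.ri:) (ˈto.le) (ˈra:.bu) pa. Syllable 9 is left unfooted.
Foot heads (stressed positions): 1, 3, 5, 7.
End Rule Rightmost: primary stress on the rightmost head = syllable 7.
Secondary stress on 1, 3, 5: ˌfru:.no.ˌgo:.ri:.ˌto.le.ˈra:.bu.pa.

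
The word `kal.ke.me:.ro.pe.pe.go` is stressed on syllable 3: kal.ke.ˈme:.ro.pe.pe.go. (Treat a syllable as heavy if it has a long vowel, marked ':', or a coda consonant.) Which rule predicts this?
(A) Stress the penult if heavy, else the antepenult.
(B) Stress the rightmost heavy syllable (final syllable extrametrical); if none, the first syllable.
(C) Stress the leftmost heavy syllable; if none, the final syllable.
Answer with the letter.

Rule A → syllable 5 (observed: 3).
Rule B → syllable 3 ✓.
Rule C → syllable 1 (observed: 3).

B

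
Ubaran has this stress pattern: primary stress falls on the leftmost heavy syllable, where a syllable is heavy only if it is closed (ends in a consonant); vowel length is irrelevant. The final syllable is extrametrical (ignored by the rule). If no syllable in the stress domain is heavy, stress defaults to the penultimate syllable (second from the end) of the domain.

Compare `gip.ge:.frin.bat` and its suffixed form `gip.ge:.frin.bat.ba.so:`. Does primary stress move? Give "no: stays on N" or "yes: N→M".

no: stays on 1

Base `gip.ge:.frin.bat` (4 syllables):
  The final syllable (4, bat) is extrametrical; the stress domain is syllables 1–3.
  Weights: 1 gip H, 2 ge: L, 3 frin H.
  Heavy syllables in the domain: 1, 3. The leftmost is syllable 1 (gip).
  → primary stress on syllable 1.
Suffixed `gip.ge:.frin.bat.ba.so:` (6 syllables):
  The final syllable (6, so:) is extrametrical; the stress domain is syllables 1–5.
  Weights: 1 gip H, 2 ge: L, 3 frin H, 4 bat H, 5 ba L.
  Heavy syllables in the domain: 1, 3, 4. The leftmost is syllable 1 (gip).
  → primary stress on syllable 1.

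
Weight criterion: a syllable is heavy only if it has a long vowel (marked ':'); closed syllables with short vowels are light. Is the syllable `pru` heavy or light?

`pru`: short vowel, open (no coda). Short vowel → light.

light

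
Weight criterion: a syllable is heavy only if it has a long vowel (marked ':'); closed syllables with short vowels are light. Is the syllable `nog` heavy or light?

`nog`: short vowel, closed (coda /g/). Short vowel → light.

light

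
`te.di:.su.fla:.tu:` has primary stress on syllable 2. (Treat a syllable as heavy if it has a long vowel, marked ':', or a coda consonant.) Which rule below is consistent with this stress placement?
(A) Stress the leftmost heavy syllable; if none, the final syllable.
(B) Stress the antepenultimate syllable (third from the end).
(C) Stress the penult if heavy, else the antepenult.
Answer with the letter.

A

Rule A → syllable 2 ✓.
Rule B → syllable 3 (observed: 2).
Rule C → syllable 4 (observed: 2).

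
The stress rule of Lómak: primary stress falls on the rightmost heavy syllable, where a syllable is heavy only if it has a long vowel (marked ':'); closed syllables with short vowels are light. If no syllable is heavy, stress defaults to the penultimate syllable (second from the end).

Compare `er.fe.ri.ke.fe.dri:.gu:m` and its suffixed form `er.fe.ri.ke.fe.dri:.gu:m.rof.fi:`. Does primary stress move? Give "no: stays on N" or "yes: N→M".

yes: 7→9

Base `er.fe.ri.ke.fe.dri:.gu:m` (7 syllables):
  Weights: 1 er L, 2 fe L, 3 ri L, 4 ke L, 5 fe L, 6 dri: H, 7 gu:m H.
  Heavy syllables in the domain: 6, 7. The rightmost is syllable 7 (gu:m).
  → primary stress on syllable 7.
Suffixed `er.fe.ri.ke.fe.dri:.gu:m.rof.fi:` (9 syllables):
  Weights: 1 er L, 2 fe L, 3 ri L, 4 ke L, 5 fe L, 6 dri: H, 7 gu:m H, 8 rof L, 9 fi: H.
  Heavy syllables in the domain: 6, 7, 9. The rightmost is syllable 9 (fi:).
  → primary stress on syllable 9.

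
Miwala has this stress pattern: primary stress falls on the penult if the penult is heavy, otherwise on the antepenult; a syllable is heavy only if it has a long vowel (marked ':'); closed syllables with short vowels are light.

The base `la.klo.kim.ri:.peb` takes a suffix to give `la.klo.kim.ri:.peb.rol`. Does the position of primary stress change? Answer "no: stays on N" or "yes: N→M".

Base `la.klo.kim.ri:.peb` (5 syllables):
  Weights: 3 kim L, 4 ri: H, 5 peb L.
  The penult (syllable 4, ri:) is heavy, so it takes stress.
  → primary stress on syllable 4.
Suffixed `la.klo.kim.ri:.peb.rol` (6 syllables):
  Weights: 4 ri: H, 5 peb L, 6 rol L.
  The penult (syllable 5, peb) is light, so stress falls on the antepenult (syllable 4, ri:).
  → primary stress on syllable 4.

no: stays on 4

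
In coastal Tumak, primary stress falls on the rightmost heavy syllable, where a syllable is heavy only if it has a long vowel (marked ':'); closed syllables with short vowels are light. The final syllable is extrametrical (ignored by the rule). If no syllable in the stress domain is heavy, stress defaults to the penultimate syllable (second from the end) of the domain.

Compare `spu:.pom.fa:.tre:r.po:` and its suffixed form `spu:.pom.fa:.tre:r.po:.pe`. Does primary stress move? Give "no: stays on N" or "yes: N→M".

yes: 4→5

Base `spu:.pom.fa:.tre:r.po:` (5 syllables):
  The final syllable (5, po:) is extrametrical; the stress domain is syllables 1–4.
  Weights: 1 spu: H, 2 pom L, 3 fa: H, 4 tre:r H.
  Heavy syllables in the domain: 1, 3, 4. The rightmost is syllable 4 (tre:r).
  → primary stress on syllable 4.
Suffixed `spu:.pom.fa:.tre:r.po:.pe` (6 syllables):
  The final syllable (6, pe) is extrametrical; the stress domain is syllables 1–5.
  Weights: 1 spu: H, 2 pom L, 3 fa: H, 4 tre:r H, 5 po: H.
  Heavy syllables in the domain: 1, 3, 4, 5. The rightmost is syllable 5 (po:).
  → primary stress on syllable 5.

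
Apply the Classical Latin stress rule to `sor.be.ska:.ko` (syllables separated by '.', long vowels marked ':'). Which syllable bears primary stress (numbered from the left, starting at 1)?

Classical Latin: stress the penult if heavy (long vowel or closed), else the antepenult.
Weights: 2 be L, 3 ska: H, 4 ko L.
The penult (syllable 3, ska:) is heavy, so it takes stress.
Stress on syllable 3: sor.be.ˈska:.ko.

3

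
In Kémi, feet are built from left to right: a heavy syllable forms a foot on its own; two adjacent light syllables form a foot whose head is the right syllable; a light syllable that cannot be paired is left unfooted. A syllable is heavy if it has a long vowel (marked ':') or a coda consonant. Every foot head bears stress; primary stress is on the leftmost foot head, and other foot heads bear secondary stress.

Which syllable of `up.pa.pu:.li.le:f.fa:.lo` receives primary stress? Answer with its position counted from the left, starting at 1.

1

Weights: 1 up H, 2 pa L, 3 pu: H, 4 li L, 5 le:f H, 6 fa: H, 7 lo L.
Parse left to right (heavy = foot alone; LL = one foot; stranded L unfooted): (ˈup) pa (ˈpu:) li (ˈle:f) (ˈfa:) lo.
Foot heads: 1, 3, 5, 6.
Primary stress on the leftmost head = syllable 1.
Primary stress: syllable 1 → ˈup.pa.pu:.li.le:f.fa:.lo.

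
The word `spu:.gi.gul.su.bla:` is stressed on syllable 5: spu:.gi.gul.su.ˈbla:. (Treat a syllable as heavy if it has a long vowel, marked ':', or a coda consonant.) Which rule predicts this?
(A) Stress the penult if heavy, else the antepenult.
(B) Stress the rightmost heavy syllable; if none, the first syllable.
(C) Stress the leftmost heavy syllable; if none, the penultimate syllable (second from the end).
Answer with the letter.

Rule A → syllable 3 (observed: 5).
Rule B → syllable 5 ✓.
Rule C → syllable 1 (observed: 5).

B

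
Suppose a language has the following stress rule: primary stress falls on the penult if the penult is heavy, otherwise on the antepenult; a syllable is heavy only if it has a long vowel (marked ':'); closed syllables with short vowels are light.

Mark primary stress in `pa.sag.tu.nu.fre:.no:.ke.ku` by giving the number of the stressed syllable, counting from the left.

6

Weights: 6 no: H, 7 ke L, 8 ku L.
The penult (syllable 7, ke) is light, so stress falls on the antepenult (syllable 6, no:).
Primary stress: syllable 6 → pa.sag.tu.nu.fre:.ˈno:.ke.ku.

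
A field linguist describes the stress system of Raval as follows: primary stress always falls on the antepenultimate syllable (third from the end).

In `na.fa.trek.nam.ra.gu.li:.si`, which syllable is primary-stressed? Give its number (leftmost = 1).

6

The word has 8 syllables; the antepenultimate syllable (third from the end) is syllable 6 (gu).
Primary stress: syllable 6 → na.fa.trek.nam.ra.ˈgu.li:.si.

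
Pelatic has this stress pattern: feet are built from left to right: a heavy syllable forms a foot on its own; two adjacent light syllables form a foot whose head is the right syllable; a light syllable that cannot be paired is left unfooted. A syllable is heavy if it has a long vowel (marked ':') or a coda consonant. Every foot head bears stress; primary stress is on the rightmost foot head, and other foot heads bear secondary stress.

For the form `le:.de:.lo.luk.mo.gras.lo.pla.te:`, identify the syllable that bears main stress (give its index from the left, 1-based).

9

Weights: 1 le: H, 2 de: H, 3 lo L, 4 luk H, 5 mo L, 6 gras H, 7 lo L, 8 pla L, 9 te: H.
Parse left to right (heavy = foot alone; LL = one foot; stranded L unfooted): (ˈle:) (ˈde:) lo (ˈluk) mo (ˈgras) (lo.ˈpla) (ˈte:).
Foot heads: 1, 2, 4, 6, 8, 9.
Primary stress on the rightmost head = syllable 9.
Primary stress: syllable 9 → le:.de:.lo.luk.mo.gras.lo.pla.ˈte:.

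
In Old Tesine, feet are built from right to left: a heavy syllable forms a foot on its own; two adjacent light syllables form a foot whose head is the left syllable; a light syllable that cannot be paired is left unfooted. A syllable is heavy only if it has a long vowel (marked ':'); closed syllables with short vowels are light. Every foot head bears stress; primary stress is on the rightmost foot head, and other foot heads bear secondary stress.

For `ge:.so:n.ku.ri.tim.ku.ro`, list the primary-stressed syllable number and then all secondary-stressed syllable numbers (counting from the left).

Weights: 1 ge: H, 2 so:n H, 3 ku L, 4 ri L, 5 tim L, 6 ku L, 7 ro L.
Parse right to left (heavy = foot alone; LL = one foot; stranded L unfooted): (ˈge:) (ˈso:n) ku (ˈri.tim) (ˈku.ro).
Foot heads: 1, 2, 4, 6.
Primary stress on the rightmost head = syllable 6.
Secondary stress on 1, 2, 4: ˌge:.ˌso:n.ku.ˌri.tim.ˈku.ro.

primary 6, secondary 1, 2, 4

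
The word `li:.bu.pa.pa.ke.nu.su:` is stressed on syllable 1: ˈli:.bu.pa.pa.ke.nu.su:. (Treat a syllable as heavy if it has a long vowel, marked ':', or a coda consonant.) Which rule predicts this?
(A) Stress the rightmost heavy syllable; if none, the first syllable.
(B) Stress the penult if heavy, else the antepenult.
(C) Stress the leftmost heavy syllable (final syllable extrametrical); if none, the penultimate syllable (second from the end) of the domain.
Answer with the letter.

C

Rule A → syllable 7 (observed: 1).
Rule B → syllable 5 (observed: 1).
Rule C → syllable 1 ✓.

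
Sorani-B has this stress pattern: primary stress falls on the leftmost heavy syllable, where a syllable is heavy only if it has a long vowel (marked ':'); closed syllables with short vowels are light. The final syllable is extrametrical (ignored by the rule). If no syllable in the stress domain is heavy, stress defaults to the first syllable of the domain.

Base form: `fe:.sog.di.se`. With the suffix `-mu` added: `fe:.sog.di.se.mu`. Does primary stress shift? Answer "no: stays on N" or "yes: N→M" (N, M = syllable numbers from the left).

Base `fe:.sog.di.se` (4 syllables):
  The final syllable (4, se) is extrametrical; the stress domain is syllables 1–3.
  Weights: 1 fe: H, 2 sog L, 3 di L.
  Heavy syllables in the domain: 1. The leftmost is syllable 1 (fe:).
  → primary stress on syllable 1.
Suffixed `fe:.sog.di.se.mu` (5 syllables):
  The final syllable (5, mu) is extrametrical; the stress domain is syllables 1–4.
  Weights: 1 fe: H, 2 sog L, 3 di L, 4 se L.
  Heavy syllables in the domain: 1. The leftmost is syllable 1 (fe:).
  → primary stress on syllable 1.

no: stays on 1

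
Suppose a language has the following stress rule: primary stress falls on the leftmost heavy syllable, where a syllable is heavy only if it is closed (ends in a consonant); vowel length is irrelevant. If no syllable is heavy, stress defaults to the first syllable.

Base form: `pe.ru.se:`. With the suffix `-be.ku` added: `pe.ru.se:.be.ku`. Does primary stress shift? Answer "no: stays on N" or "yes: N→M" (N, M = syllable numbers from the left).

Base `pe.ru.se:` (3 syllables):
  Weights: 1 pe L, 2 ru L, 3 se: L.
  No heavy syllable in the domain; default to the first syllable = syllable 1.
  → primary stress on syllable 1.
Suffixed `pe.ru.se:.be.ku` (5 syllables):
  Weights: 1 pe L, 2 ru L, 3 se: L, 4 be L, 5 ku L.
  No heavy syllable in the domain; default to the first syllable = syllable 1.
  → primary stress on syllable 1.

no: stays on 1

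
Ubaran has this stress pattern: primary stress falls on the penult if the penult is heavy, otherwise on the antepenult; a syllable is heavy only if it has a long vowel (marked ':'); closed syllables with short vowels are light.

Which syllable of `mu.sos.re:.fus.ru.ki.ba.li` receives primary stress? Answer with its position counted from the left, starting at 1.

6

Weights: 6 ki L, 7 ba L, 8 li L.
The penult (syllable 7, ba) is light, so stress falls on the antepenult (syllable 6, ki).
Primary stress: syllable 6 → mu.sos.re:.fus.ru.ˈki.ba.li.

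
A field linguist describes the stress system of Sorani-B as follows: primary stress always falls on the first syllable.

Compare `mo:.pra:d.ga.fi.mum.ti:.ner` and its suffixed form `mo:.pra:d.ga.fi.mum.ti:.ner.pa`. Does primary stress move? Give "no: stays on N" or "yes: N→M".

no: stays on 1

Base `mo:.pra:d.ga.fi.mum.ti:.ner` (7 syllables):
  The word has 7 syllables; the first syllable is syllable 1 (mo:).
  → primary stress on syllable 1.
Suffixed `mo:.pra:d.ga.fi.mum.ti:.ner.pa` (8 syllables):
  The word has 8 syllables; the first syllable is syllable 1 (mo:).
  → primary stress on syllable 1.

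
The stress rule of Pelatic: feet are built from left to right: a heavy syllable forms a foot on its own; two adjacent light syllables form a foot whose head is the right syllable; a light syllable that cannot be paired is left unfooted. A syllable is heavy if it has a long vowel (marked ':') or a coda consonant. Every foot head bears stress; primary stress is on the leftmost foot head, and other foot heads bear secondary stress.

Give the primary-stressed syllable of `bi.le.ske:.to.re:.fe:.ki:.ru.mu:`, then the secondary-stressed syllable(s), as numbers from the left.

primary 2, secondary 3, 5, 6, 7, 9

Weights: 1 bi L, 2 le L, 3 ske: H, 4 to L, 5 re: H, 6 fe: H, 7 ki: H, 8 ru L, 9 mu: H.
Parse left to right (heavy = foot alone; LL = one foot; stranded L unfooted): (bi.ˈle) (ˈske:) to (ˈre:) (ˈfe:) (ˈki:) ru (ˈmu:).
Foot heads: 2, 3, 5, 6, 7, 9.
Primary stress on the leftmost head = syllable 2.
Secondary stress on 3, 5, 6, 7, 9: bi.ˈle.ˌske:.to.ˌre:.ˌfe:.ˌki:.ru.ˌmu:.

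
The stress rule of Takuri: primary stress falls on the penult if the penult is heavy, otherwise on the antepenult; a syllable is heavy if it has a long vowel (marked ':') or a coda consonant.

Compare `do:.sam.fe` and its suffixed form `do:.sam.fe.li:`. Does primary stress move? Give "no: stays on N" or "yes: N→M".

Base `do:.sam.fe` (3 syllables):
  Weights: 1 do: H, 2 sam H, 3 fe L.
  The penult (syllable 2, sam) is heavy, so it takes stress.
  → primary stress on syllable 2.
Suffixed `do:.sam.fe.li:` (4 syllables):
  Weights: 2 sam H, 3 fe L, 4 li: H.
  The penult (syllable 3, fe) is light, so stress falls on the antepenult (syllable 2, sam).
  → primary stress on syllable 2.

no: stays on 2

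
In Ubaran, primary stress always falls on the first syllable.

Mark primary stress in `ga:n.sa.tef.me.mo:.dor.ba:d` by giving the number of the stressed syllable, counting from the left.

1

The word has 7 syllables; the first syllable is syllable 1 (ga:n).
Primary stress: syllable 1 → ˈga:n.sa.tef.me.mo:.dor.ba:d.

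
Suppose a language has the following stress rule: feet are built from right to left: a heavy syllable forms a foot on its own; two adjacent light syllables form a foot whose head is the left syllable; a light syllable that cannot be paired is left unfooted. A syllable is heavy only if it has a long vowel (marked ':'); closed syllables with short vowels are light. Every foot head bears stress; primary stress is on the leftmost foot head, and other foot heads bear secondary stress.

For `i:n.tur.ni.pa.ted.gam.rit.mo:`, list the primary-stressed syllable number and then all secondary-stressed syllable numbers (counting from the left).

primary 1, secondary 2, 4, 6, 8

Weights: 1 i:n H, 2 tur L, 3 ni L, 4 pa L, 5 ted L, 6 gam L, 7 rit L, 8 mo: H.
Parse right to left (heavy = foot alone; LL = one foot; stranded L unfooted): (ˈi:n) (ˈtur.ni) (ˈpa.ted) (ˈgam.rit) (ˈmo:).
Foot heads: 1, 2, 4, 6, 8.
Primary stress on the leftmost head = syllable 1.
Secondary stress on 2, 4, 6, 8: ˈi:n.ˌtur.ni.ˌpa.ted.ˌgam.rit.ˌmo:.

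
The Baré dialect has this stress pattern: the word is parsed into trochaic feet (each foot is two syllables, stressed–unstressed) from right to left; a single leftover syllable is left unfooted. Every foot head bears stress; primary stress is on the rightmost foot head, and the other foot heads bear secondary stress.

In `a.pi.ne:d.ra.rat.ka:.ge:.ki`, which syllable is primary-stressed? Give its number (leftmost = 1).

7

Parse right to left into trochaic (ˈσσ) feet: (ˈa.pi) (ˈne:d.ra) (ˈrat.ka:) (ˈge:.ki).
Foot heads (stressed positions): 1, 3, 5, 7.
End Rule Rightmost: primary stress on the rightmost head = syllable 7.
Primary stress: syllable 7 → a.pi.ne:d.ra.rat.ka:.ˈge:.ki.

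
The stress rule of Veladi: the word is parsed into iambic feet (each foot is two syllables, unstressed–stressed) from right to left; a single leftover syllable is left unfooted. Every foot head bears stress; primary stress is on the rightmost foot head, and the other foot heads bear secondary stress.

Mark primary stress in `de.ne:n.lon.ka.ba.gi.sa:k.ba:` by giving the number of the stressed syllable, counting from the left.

Parse right to left into iambic (σˈσ) feet: (de.ˈne:n) (lon.ˈka) (ba.ˈgi) (sa:k.ˈba:).
Foot heads (stressed positions): 2, 4, 6, 8.
End Rule Rightmost: primary stress on the rightmost head = syllable 8.
Primary stress: syllable 8 → de.ne:n.lon.ka.ba.gi.sa:k.ˈba:.

8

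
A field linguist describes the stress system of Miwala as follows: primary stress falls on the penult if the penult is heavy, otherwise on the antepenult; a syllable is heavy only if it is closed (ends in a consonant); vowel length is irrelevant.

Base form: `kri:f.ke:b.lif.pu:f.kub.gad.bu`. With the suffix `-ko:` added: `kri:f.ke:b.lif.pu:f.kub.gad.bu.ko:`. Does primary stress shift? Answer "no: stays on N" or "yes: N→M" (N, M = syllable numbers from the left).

no: stays on 6

Base `kri:f.ke:b.lif.pu:f.kub.gad.bu` (7 syllables):
  Weights: 5 kub H, 6 gad H, 7 bu L.
  The penult (syllable 6, gad) is heavy, so it takes stress.
  → primary stress on syllable 6.
Suffixed `kri:f.ke:b.lif.pu:f.kub.gad.bu.ko:` (8 syllables):
  Weights: 6 gad H, 7 bu L, 8 ko: L.
  The penult (syllable 7, bu) is light, so stress falls on the antepenult (syllable 6, gad).
  → primary stress on syllable 6.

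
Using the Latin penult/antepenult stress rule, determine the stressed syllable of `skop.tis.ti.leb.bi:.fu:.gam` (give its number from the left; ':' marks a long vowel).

6

Classical Latin: stress the penult if heavy (long vowel or closed), else the antepenult.
Weights: 5 bi: H, 6 fu: H, 7 gam H.
The penult (syllable 6, fu:) is heavy, so it takes stress.
Stress on syllable 6: skop.tis.ti.leb.bi:.ˈfu:.gam.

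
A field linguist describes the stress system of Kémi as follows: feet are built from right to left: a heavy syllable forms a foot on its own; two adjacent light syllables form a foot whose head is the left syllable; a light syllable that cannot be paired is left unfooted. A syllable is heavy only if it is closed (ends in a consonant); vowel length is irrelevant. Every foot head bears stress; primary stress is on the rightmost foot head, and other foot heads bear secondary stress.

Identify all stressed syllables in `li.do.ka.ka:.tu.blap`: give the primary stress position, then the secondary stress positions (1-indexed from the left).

primary 6, secondary 2, 4

Weights: 1 li L, 2 do L, 3 ka L, 4 ka: L, 5 tu L, 6 blap H.
Parse right to left (heavy = foot alone; LL = one foot; stranded L unfooted): li (ˈdo.ka) (ˈka:.tu) (ˈblap).
Foot heads: 2, 4, 6.
Primary stress on the rightmost head = syllable 6.
Secondary stress on 2, 4: li.ˌdo.ka.ˌka:.tu.ˈblap.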